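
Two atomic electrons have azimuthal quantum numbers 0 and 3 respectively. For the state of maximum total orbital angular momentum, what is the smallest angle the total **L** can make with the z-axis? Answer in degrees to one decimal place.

θ_min ≈ 30.0°

By the triangle rule, |l₁ − l₂| ≤ L ≤ l₁ + l₂.
Allowed values: L = 3.
The maximum is L = 3, with |L_tot| = ℏ√(3·4) = 2√3 ℏ.
The minimum angle with z is arccos(3/√12) ≈ 30.0°.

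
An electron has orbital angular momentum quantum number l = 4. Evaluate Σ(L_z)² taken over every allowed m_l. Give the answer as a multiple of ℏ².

Σ(L_z)² = 60 ℏ²

m_l runs from −4 to 4, i.e. {-4, -3, -2, -1, 0, 1, 2, 3, 4}.
Σ m_l² = 2·(1 + 4 + 9 + 16) = 60.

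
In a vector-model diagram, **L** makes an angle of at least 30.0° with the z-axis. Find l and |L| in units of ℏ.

l = 3, |L| = 2√3 ℏ ≈ 3.464ℏ

cos²θ_min = l/(l+1) = 0.7500.
Thus l = 0.7500/(1 − 0.7500) ≈ 3.
Then |L| = ℏ√(3·4) = 2√3 ℏ.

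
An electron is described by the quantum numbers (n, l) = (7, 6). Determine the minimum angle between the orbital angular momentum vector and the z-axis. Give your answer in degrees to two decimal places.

θ_min ≈ 22.21°

|L| = ℏ√(l(l+1)) = √42 ℏ.
The smallest angle corresponds to the largest L_z, i.e. m_l = l = 6, giving L_z = 6ℏ.
cos θ_min = 6/√42, so θ_min ≈ 22.21°.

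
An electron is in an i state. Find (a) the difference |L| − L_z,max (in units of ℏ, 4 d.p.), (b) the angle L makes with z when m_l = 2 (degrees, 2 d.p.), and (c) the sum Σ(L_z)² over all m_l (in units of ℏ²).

|L|−L_z,max ≈ 0.4807ℏ; θ(m_l=2) ≈ 72.02°; Σ(L_z)² = 182 ℏ²

For an i orbital, l = 6.
|L| − L_z,max = (√42 − 6)ℏ ≈ 0.4807ℏ.
For m_l = 2: cos θ = 2/√42, θ ≈ 72.02°.
Σ m_l² = 182, so Σ(L_z)² = 182 ℏ².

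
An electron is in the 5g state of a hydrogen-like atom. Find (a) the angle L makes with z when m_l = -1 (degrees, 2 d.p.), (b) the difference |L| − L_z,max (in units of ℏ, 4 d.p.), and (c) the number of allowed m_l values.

5g means n = 5, l = 4.
For m_l = -1: cos θ = -1/√20, θ ≈ 102.92°.
|L| − L_z,max = (2√5 − 4)ℏ ≈ 0.4721ℏ.
There are 2l+1 = 9 values of m_l.

θ(m_l=-1) ≈ 102.92°; |L|−L_z,max ≈ 0.4721ℏ; 9 values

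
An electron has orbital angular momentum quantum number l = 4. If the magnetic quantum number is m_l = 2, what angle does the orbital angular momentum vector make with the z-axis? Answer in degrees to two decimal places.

|L| = √(l(l+1)) ℏ = 2√5 ℏ.
L_z = m_l ℏ = 2ℏ.
cos θ = L_z/|L| = 2/√20, so θ ≈ 63.43°.

θ ≈ 63.43°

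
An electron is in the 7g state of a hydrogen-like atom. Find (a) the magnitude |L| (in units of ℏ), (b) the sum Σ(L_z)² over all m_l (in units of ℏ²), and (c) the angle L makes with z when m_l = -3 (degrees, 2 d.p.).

The 7g subshell has l = 4.
|L| = ℏ√(4·5) = 2√5 ℏ ≈ 4.472ℏ.
Σ m_l² = 60, so Σ(L_z)² = 60 ℏ².
For m_l = -3: cos θ = -3/√20, θ ≈ 132.13°.

|L| = 2√5 ℏ ≈ 4.472ℏ; Σ(L_z)² = 60 ℏ²; θ(m_l=-3) ≈ 132.13°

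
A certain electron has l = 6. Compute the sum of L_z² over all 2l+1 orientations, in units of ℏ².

Σ(L_z)² = 182 ℏ²

m_l runs from −6 to 6, i.e. {-6, -5, -4, -3, -2, -1, 0, 1, 2, 3, 4, 5, 6}.
Summing m² from −6 to 6: Σ m_l² = 182.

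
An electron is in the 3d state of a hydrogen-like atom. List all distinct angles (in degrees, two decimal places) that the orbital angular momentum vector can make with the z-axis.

3d means n = 3, l = 2.
|L| = ℏ√(l(l+1)) = √6 ℏ.
cos θ = m_l/√6 for each m_l ∈ {-2, -1, 0, 1, 2}.

θ ∈ {35.26°, 65.91°, 90.00°, 114.09°, 144.74°}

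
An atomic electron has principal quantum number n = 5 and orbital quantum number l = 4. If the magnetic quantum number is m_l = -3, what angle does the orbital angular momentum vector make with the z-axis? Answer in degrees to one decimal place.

θ ≈ 132.1°

|L| = ℏ√(l(l+1)) = 2√5 ℏ.
L_z = m_l ℏ = −3ℏ.
cos θ = L_z/|L| = -3/√20, so θ ≈ 132.1°.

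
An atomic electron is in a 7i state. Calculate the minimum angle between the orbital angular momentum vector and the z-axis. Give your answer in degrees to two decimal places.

For 7i, l = 6.
|L|² = l(l+1)ℏ² = 42ℏ², so |L| = √42 ℏ.
The smallest angle corresponds to the largest L_z, i.e. m_l = l = 6, giving L_z = 6ℏ.
cos θ_min = 6/√42, so θ_min ≈ 22.21°.

θ_min ≈ 22.21°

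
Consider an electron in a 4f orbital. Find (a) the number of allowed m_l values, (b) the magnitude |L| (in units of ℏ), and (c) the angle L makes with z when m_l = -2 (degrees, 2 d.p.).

For 4f, l = 3.
There are 2l+1 = 7 values of m_l.
|L| = ℏ√(3·4) = 2√3 ℏ ≈ 3.464ℏ.
For m_l = -2: cos θ = -2/√12, θ ≈ 125.26°.

7 values; |L| = 2√3 ℏ ≈ 3.464ℏ; θ(m_l=-2) ≈ 125.26°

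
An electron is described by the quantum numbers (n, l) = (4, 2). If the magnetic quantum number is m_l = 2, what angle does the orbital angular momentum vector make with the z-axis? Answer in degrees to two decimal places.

θ ≈ 35.26°

|L| = ℏ√(l(l+1)) = √6 ℏ.
L_z = m_l ℏ = 2ℏ.
cos θ = L_z/|L| = 2/√6, so θ ≈ 35.26°.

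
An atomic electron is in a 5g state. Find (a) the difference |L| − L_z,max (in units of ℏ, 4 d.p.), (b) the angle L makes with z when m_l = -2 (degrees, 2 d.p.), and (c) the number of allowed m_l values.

5g means n = 5, l = 4.
|L| − L_z,max = (2√5 − 4)ℏ ≈ 0.4721ℏ.
For m_l = -2: cos θ = -2/√20, θ ≈ 116.57°.
There are 2l+1 = 9 values of m_l.

|L|−L_z,max ≈ 0.4721ℏ; θ(m_l=-2) ≈ 116.57°; 9 values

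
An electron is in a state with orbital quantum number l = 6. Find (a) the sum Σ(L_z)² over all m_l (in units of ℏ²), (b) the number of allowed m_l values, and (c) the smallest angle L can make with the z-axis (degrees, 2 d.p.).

Σ m_l² = 182, so Σ(L_z)² = 182 ℏ².
There are 2l+1 = 13 values of m_l.
cos θ_min = 6/√42, so θ_min ≈ 22.21°.

Σ(L_z)² = 182 ℏ²; 13 values; θ_min ≈ 22.21°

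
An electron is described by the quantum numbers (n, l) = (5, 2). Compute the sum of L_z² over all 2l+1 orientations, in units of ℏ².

Σ(L_z)² = 10 ℏ²

m_l runs from −2 to 2, i.e. {-2, -1, 0, 1, 2}.
Σ m_l² = 2·(1 + 4) = 10.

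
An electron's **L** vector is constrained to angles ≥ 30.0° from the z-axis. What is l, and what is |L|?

cos²θ_min = l/(l+1) = 0.7500.
l = cos²θ/sin²θ ≈ 3.
Then |L| = ℏ√(3·4) = 2√3 ℏ.

l = 3, |L| = 2√3 ℏ ≈ 3.464ℏ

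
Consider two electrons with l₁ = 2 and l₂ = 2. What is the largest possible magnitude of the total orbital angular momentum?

|L_tot|_max = 2√5 ℏ ≈ 4.472ℏ

Angular momentum addition gives L = |l₁ − l₂|, …, l₁ + l₂.
So L can be 0, 1, 2, 3, 4.
The largest magnitude corresponds to L = 4: |L_tot| = ℏ√(4·5) = 2√5 ℏ.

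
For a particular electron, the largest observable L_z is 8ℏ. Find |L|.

Since max m_l = l, l = 8.
|L| = ℏ√(l(l+1)) = 6√2 ℏ.

|L| = 6√2 ℏ ≈ 8.485ℏ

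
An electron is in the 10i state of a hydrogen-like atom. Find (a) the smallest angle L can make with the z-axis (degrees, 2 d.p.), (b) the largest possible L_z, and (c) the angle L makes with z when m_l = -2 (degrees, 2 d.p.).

The 10i subshell has l = 6.
cos θ_min = 6/√42, so θ_min ≈ 22.21°.
L_z,max = lℏ = 6ℏ.
For m_l = -2: cos θ = -2/√42, θ ≈ 107.98°.

θ_min ≈ 22.21°; L_z,max = 6ℏ; θ(m_l=-2) ≈ 107.98°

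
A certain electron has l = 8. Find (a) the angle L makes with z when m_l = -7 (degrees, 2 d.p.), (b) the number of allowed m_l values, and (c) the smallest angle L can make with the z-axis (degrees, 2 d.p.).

θ(m_l=-7) ≈ 145.58°; 17 values; θ_min ≈ 19.47°

For m_l = -7: cos θ = -7/√72, θ ≈ 145.58°.
There are 2l+1 = 17 values of m_l.
cos θ_min = 8/√72, so θ_min ≈ 19.47°.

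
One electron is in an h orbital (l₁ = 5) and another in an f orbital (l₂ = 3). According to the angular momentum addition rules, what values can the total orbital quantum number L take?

L = 2, 3, 4, 5, 6, 7, 8

L runs from |5 − 3| = 2 to 5 + 3 = 8.
Allowed values: L = 2, 3, 4, 5, 6, 7, 8.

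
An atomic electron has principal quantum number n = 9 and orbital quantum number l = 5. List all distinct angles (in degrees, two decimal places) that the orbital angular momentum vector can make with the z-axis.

|L|² = l(l+1)ℏ² = 30ℏ², so |L| = √30 ℏ.
cos θ = m_l/√30 for each m_l ∈ {-5, -4, -3, -2, -1, 0, 1, 2, 3, 4, 5}.

θ ∈ {24.09°, 43.09°, 56.79°, 68.58°, 79.48°, 90.00°, 100.52°, 111.42°, 123.21°, 136.91°, 155.91°}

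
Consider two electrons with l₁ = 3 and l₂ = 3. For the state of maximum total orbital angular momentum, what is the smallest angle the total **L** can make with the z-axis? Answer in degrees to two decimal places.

Angular momentum addition gives L = |l₁ − l₂|, …, l₁ + l₂.
Allowed values: L = 0, 1, 2, 3, 4, 5, 6.
The maximum is L = 6, with |L_tot| = ℏ√(6·7) = √42 ℏ.
The minimum angle with z is arccos(6/√42) ≈ 22.21°.

θ_min ≈ 22.21°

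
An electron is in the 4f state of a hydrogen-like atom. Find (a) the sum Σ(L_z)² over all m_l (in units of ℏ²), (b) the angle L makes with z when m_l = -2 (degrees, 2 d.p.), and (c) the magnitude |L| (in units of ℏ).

4f means n = 4, l = 3.
Σ m_l² = 28, so Σ(L_z)² = 28 ℏ².
For m_l = -2: cos θ = -2/√12, θ ≈ 125.26°.
|L| = ℏ√(3·4) = 2√3 ℏ ≈ 3.464ℏ.

Σ(L_z)² = 28 ℏ²; θ(m_l=-2) ≈ 125.26°; |L| = 2√3 ℏ ≈ 3.464ℏ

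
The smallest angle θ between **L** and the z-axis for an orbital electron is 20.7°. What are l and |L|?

At minimum angle, m_l = l, so cos θ = l/√(l(l+1)); cos²θ = l/(l+1) = 0.8751.
l = cos²θ/sin²θ ≈ 7.
Then |L| = ℏ√(7·8) = 2√14 ℏ.

l = 7, |L| = 2√14 ℏ ≈ 7.483ℏ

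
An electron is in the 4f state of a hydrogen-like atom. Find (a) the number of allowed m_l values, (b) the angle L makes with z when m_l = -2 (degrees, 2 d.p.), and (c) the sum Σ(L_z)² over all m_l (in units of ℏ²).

7 values; θ(m_l=-2) ≈ 125.26°; Σ(L_z)² = 28 ℏ²

4f means n = 4, l = 3.
There are 2l+1 = 7 values of m_l.
For m_l = -2: cos θ = -2/√12, θ ≈ 125.26°.
Σ m_l² = 28, so Σ(L_z)² = 28 ℏ².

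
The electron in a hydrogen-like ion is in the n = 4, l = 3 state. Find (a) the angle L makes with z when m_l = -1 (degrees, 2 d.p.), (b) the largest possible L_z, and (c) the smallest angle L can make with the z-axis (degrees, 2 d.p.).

For m_l = -1: cos θ = -1/√12, θ ≈ 106.78°.
L_z,max = lℏ = 3ℏ.
cos θ_min = 3/√12, so θ_min ≈ 30.00°.

θ(m_l=-1) ≈ 106.78°; L_z,max = 3ℏ; θ_min ≈ 30.00°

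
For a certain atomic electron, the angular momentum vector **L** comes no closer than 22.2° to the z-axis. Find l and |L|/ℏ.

At minimum angle, m_l = l, so cos θ = l/√(l(l+1)); cos²θ = l/(l+1) = 0.8572.
Solving: l = 6.
Then |L| = ℏ√(6·7) = √42 ℏ.

l = 6, |L| = √42 ℏ ≈ 6.481ℏ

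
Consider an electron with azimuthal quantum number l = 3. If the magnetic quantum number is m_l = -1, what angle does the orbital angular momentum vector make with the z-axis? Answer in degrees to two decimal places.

|L| = √(l(l+1)) ℏ = 2√3 ℏ.
L_z = m_l ℏ = −1ℏ.
cos θ = L_z/|L| = -1/√12, so θ ≈ 106.78°.

θ ≈ 106.78°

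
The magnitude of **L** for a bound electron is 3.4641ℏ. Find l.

l = 3

Since |L|² = l(l+1)ℏ², l(l+1) = 12.
Solving: l = 3.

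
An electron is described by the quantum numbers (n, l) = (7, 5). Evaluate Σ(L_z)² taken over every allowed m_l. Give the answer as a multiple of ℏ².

m_l runs from −5 to 5, i.e. {-5, -4, -3, -2, -1, 0, 1, 2, 3, 4, 5}.
Σ m_l² = l(l+1)(2l+1)/3 = 5·6·11/3 = 110.

Σ(L_z)² = 110 ℏ²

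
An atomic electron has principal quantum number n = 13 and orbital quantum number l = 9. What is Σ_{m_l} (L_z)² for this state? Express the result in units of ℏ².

m_l runs from −9 to 9, i.e. {-9, -8, -7, -6, -5, -4, -3, -2, -1, 0, 1, 2, 3, 4, 5, 6, 7, 8, 9}.
Σ m_l² = l(l+1)(2l+1)/3 = 9·10·19/3 = 570.

Σ(L_z)² = 570 ℏ²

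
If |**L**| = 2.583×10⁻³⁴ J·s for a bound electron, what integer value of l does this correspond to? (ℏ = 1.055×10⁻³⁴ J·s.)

l = 2

In units of ℏ, |L| ≈ 2.448.
(|L|/ℏ)² = l(l+1) ≈ 5.99 ⇒ l = 2.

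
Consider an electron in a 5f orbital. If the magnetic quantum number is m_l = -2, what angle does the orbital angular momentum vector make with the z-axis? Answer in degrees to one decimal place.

For 5f, l = 3.
|L| = √(l(l+1)) ℏ = 2√3 ℏ.
L_z = m_l ℏ = −2ℏ.
cos θ = L_z/|L| = -2/√12, so θ ≈ 125.3°.

θ ≈ 125.3°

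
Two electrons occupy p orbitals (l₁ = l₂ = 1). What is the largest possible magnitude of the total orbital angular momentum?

By the triangle rule, |l₁ − l₂| ≤ L ≤ l₁ + l₂.
Allowed values: L = 0, 1, 2.
The largest magnitude corresponds to L = 2: |L_tot| = ℏ√(2·3) = √6 ℏ.

|L_tot|_max = √6 ℏ ≈ 2.449ℏ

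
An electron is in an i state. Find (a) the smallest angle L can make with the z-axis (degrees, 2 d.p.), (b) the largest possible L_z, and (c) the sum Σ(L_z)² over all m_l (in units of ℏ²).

For an i orbital, l = 6.
cos θ_min = 6/√42, so θ_min ≈ 22.21°.
L_z,max = lℏ = 6ℏ.
Σ m_l² = 182, so Σ(L_z)² = 182 ℏ².

θ_min ≈ 22.21°; L_z,max = 6ℏ; Σ(L_z)² = 182 ℏ²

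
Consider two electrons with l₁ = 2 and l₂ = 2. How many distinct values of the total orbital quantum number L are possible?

The total orbital quantum number L ranges from |l₁ − l₂| to l₁ + l₂ in integer steps.
L ∈ {0, 1, 2, 3, 4}.
That is 5 values.

5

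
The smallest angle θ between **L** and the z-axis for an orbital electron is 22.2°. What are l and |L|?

At minimum angle, m_l = l, so cos θ = l/√(l(l+1)); cos²θ = l/(l+1) = 0.8572.
l = cos²θ/sin²θ ≈ 6.
Then |L| = ℏ√(6·7) = √42 ℏ.

l = 6, |L| = √42 ℏ ≈ 6.481ℏ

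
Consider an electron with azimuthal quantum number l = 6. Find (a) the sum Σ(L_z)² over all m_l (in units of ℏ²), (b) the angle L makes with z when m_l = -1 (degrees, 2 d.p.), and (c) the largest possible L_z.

Σ m_l² = 182, so Σ(L_z)² = 182 ℏ².
For m_l = -1: cos θ = -1/√42, θ ≈ 98.88°.
L_z,max = lℏ = 6ℏ.

Σ(L_z)² = 182 ℏ²; θ(m_l=-1) ≈ 98.88°; L_z,max = 6ℏ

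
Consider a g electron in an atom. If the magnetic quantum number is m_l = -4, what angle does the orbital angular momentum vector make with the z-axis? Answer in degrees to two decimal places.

θ ≈ 153.43°

For a g orbital, l = 4.
|L| = √(l(l+1)) ℏ = 2√5 ℏ.
L_z = m_l ℏ = −4ℏ.
cos θ = L_z/|L| = -4/√20, so θ ≈ 153.43°.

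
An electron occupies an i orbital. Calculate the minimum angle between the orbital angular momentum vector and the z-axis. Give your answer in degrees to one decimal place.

θ_min ≈ 22.2°

For an i orbital, l = 6.
|L|² = l(l+1)ℏ² = 42ℏ², so |L| = √42 ℏ.
The smallest angle corresponds to the largest L_z, i.e. m_l = l = 6, giving L_z = 6ℏ.
cos θ_min = 6/√42, so θ_min ≈ 22.2°.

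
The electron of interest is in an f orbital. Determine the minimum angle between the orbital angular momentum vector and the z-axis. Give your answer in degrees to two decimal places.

For an f orbital, l = 3.
|L| = √(l(l+1)) ℏ = 2√3 ℏ.
The smallest angle corresponds to the largest L_z, i.e. m_l = l = 3, giving L_z = 3ℏ.
cos θ_min = 3/√12, so θ_min ≈ 30.00°.

θ_min ≈ 30.00°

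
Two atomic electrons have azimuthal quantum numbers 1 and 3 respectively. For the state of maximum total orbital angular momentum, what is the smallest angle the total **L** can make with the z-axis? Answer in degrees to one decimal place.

θ_min ≈ 26.6°

Angular momentum addition gives L = |l₁ − l₂|, …, l₁ + l₂.
L ∈ {2, 3, 4}.
The maximum is L = 4, with |L_tot| = ℏ√(4·5) = 2√5 ℏ.
The minimum angle with z is arccos(4/√20) ≈ 26.6°.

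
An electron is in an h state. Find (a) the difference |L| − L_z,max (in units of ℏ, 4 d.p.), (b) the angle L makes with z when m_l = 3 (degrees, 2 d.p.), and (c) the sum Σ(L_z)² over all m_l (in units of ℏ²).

The letter h corresponds to l = 5.
|L| − L_z,max = (√30 − 5)ℏ ≈ 0.4772ℏ.
For m_l = 3: cos θ = 3/√30, θ ≈ 56.79°.
Σ m_l² = 110, so Σ(L_z)² = 110 ℏ².

|L|−L_z,max ≈ 0.4772ℏ; θ(m_l=3) ≈ 56.79°; Σ(L_z)² = 110 ℏ²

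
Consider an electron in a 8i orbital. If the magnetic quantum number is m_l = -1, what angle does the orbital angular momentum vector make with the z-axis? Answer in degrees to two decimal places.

θ ≈ 98.88°

The 8i subshell has l = 6.
|L| = ℏ√(l(l+1)) = √42 ℏ.
L_z = m_l ℏ = −1ℏ.
cos θ = L_z/|L| = -1/√42, so θ ≈ 98.88°.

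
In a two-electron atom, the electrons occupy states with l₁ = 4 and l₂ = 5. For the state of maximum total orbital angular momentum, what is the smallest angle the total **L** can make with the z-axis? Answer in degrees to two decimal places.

Angular momentum addition gives L = |l₁ − l₂|, …, l₁ + l₂.
So L can be 1, 2, 3, 4, 5, 6, 7, 8, 9.
The maximum is L = 9, with |L_tot| = ℏ√(9·10) = 3√10 ℏ.
The minimum angle with z is arccos(9/√90) ≈ 18.43°.

θ_min ≈ 18.43°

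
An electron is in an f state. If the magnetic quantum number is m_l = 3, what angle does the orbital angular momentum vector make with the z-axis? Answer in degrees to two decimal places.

For an f orbital, l = 3.
|L| = ℏ√(l(l+1)) = 2√3 ℏ.
L_z = m_l ℏ = 3ℏ.
cos θ = L_z/|L| = 3/√12, so θ ≈ 30.00°.

θ ≈ 30.00°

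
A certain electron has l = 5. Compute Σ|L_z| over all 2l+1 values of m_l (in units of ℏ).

Σ|L_z| = 30 ℏ

m_l runs from −5 to 5, i.e. {-5, -4, -3, -2, -1, 0, 1, 2, 3, 4, 5}.
Σ|m_l| = l(l+1) = 30.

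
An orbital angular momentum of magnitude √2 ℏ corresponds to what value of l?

l = 1

(|L|/ℏ)² = l(l+1) = 2.
The positive root is l = 1.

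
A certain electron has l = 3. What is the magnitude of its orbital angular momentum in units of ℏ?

|L| = 2√3 ℏ ≈ 3.464ℏ

|L| = ℏ√(l(l+1)) = ℏ√(3·4) = 2√3 ℏ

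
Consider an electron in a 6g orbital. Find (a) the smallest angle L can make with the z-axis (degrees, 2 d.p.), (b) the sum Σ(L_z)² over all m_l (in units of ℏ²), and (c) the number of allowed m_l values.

6g means n = 6, l = 4.
cos θ_min = 4/√20, so θ_min ≈ 26.57°.
Σ m_l² = 60, so Σ(L_z)² = 60 ℏ².
There are 2l+1 = 9 values of m_l.

θ_min ≈ 26.57°; Σ(L_z)² = 60 ℏ²; 9 values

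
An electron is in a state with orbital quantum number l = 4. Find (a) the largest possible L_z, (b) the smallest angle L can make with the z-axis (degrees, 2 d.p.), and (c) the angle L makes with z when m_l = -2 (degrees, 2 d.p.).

L_z,max = 4ℏ; θ_min ≈ 26.57°; θ(m_l=-2) ≈ 116.57°

L_z,max = lℏ = 4ℏ.
cos θ_min = 4/√20, so θ_min ≈ 26.57°.
For m_l = -2: cos θ = -2/√20, θ ≈ 116.57°.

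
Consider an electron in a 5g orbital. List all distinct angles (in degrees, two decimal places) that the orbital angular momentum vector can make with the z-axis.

θ ∈ {26.57°, 47.87°, 63.43°, 77.08°, 90.00°, 102.92°, 116.57°, 132.13°, 153.43°}

5g means n = 5, l = 4.
|L| = ℏ√(l(l+1)) = 2√5 ℏ.
cos θ = m_l/√20 for each m_l ∈ {-4, -3, -2, -1, 0, 1, 2, 3, 4}.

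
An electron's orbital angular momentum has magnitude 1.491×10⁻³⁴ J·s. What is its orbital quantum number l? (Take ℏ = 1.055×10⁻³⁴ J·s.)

l = 1

In units of ℏ, |L| ≈ 1.413.
Set l(l+1) = 2.00; the integer solution is l = 1.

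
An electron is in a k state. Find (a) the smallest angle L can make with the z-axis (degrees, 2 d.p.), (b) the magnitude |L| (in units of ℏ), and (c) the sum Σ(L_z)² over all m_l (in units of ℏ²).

θ_min ≈ 20.70°; |L| = 2√14 ℏ ≈ 7.483ℏ; Σ(L_z)² = 280 ℏ²

A k state has l = 7.
cos θ_min = 7/√56, so θ_min ≈ 20.70°.
|L| = ℏ√(7·8) = 2√14 ℏ ≈ 7.483ℏ.
Σ m_l² = 280, so Σ(L_z)² = 280 ℏ².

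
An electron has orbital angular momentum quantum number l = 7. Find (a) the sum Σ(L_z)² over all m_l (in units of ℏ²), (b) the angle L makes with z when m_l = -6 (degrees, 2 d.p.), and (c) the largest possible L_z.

Σ(L_z)² = 280 ℏ²; θ(m_l=-6) ≈ 143.30°; L_z,max = 7ℏ

Σ m_l² = 280, so Σ(L_z)² = 280 ℏ².
For m_l = -6: cos θ = -6/√56, θ ≈ 143.30°.
L_z,max = lℏ = 7ℏ.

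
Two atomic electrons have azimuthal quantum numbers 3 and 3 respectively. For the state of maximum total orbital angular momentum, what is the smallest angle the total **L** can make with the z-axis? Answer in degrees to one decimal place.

L runs from |3 − 3| = 0 to 3 + 3 = 6.
L ∈ {0, 1, 2, 3, 4, 5, 6}.
The maximum is L = 6, with |L_tot| = ℏ√(6·7) = √42 ℏ.
The minimum angle with z is arccos(6/√42) ≈ 22.2°.

θ_min ≈ 22.2°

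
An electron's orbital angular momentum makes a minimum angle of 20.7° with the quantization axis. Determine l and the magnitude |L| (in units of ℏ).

l = 7, |L| = 2√14 ℏ ≈ 7.483ℏ

At minimum angle, m_l = l, so cos θ = l/√(l(l+1)); cos²θ = l/(l+1) = 0.8751.
l = cos²θ/sin²θ ≈ 7.
Then |L| = ℏ√(7·8) = 2√14 ℏ.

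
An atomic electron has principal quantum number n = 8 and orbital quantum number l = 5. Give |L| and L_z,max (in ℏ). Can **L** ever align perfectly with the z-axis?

No: L_z,max = 5ℏ < |L| = √30 ℏ ≈ 5.477ℏ

|L| = √30 ℏ ≈ 5.4772ℏ, while L_z,max = lℏ = 5ℏ.
Since |L| > L_z,max, the vector can never point exactly along z; the closest it comes is θ_min = arccos(5/√30) ≈ 24.1°.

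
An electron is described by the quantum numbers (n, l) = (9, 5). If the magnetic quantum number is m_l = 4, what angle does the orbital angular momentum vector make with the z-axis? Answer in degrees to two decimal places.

θ ≈ 43.09°

|L| = ℏ√(l(l+1)) = √30 ℏ.
L_z = m_l ℏ = 4ℏ.
cos θ = L_z/|L| = 4/√30, so θ ≈ 43.09°.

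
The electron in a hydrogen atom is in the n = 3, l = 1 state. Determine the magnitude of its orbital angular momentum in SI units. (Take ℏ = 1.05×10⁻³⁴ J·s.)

|L| = 1.48×10⁻³⁴ J·s

|L| = ℏ√(l(l+1)) = ℏ√(1·2) = √2 ℏ
Numerically, |L| = 1.414 × (1.05×10⁻³⁴ J·s) = 1.48×10⁻³⁴ J·s.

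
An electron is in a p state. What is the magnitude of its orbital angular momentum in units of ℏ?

A p state has l = 1.
|L| = ℏ√(l(l+1)) = ℏ√(1·2) = √2 ℏ

|L| = √2 ℏ ≈ 1.414ℏ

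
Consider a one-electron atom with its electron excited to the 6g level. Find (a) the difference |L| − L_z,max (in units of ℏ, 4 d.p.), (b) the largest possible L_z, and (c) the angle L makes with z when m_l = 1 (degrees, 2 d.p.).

The 6g level has l = 4.
|L| − L_z,max = (2√5 − 4)ℏ ≈ 0.4721ℏ.
L_z,max = lℏ = 4ℏ.
For m_l = 1: cos θ = 1/√20, θ ≈ 77.08°.

|L|−L_z,max ≈ 0.4721ℏ; L_z,max = 4ℏ; θ(m_l=1) ≈ 77.08°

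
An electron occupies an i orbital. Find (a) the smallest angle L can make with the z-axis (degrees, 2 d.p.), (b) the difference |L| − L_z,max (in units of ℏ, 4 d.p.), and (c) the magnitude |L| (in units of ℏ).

θ_min ≈ 22.21°; |L|−L_z,max ≈ 0.4807ℏ; |L| = √42 ℏ ≈ 6.481ℏ

The letter i corresponds to l = 6.
cos θ_min = 6/√42, so θ_min ≈ 22.21°.
|L| − L_z,max = (√42 − 6)ℏ ≈ 0.4807ℏ.
|L| = ℏ√(6·7) = √42 ℏ ≈ 6.481ℏ.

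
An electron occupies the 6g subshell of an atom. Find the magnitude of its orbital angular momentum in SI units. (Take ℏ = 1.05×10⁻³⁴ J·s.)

|L| = 4.70×10⁻³⁴ J·s

For 6g, l = 4.
|L| = ℏ√(l(l+1)) = ℏ√(4·5) = 2√5 ℏ
Numerically, |L| = 4.472 × (1.05×10⁻³⁴ J·s) = 4.70×10⁻³⁴ J·s.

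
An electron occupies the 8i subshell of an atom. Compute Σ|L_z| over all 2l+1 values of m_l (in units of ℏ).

Σ|L_z| = 42 ℏ

8i means n = 8, l = 6.
The allowed m_l values are -6, -5, -4, -3, -2, -1, 0, 1, 2, 3, 4, 5, 6.
Σ|m_l| = 2·6(6+1)/2 = 42.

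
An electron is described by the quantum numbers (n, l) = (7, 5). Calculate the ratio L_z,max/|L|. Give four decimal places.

L_z,max/|L| = 0.9129

|L| = √30 ℏ ≈ 5.4772ℏ, while L_z,max = lℏ = 5ℏ.
L_z,max/|L| = 5/√30 = 0.9129.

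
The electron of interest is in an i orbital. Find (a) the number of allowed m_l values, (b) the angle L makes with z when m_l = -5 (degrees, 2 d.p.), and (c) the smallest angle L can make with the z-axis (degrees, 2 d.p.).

An i state has l = 6.
There are 2l+1 = 13 values of m_l.
For m_l = -5: cos θ = -5/√42, θ ≈ 140.49°.
cos θ_min = 6/√42, so θ_min ≈ 22.21°.

13 values; θ(m_l=-5) ≈ 140.49°; θ_min ≈ 22.21°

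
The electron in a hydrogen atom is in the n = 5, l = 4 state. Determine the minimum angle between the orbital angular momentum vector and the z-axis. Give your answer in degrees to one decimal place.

θ_min ≈ 26.6°

|L|² = l(l+1)ℏ² = 20ℏ², so |L| = 2√5 ℏ.
The smallest angle corresponds to the largest L_z, i.e. m_l = l = 4, giving L_z = 4ℏ.
cos θ_min = 4/√20, so θ_min ≈ 26.6°.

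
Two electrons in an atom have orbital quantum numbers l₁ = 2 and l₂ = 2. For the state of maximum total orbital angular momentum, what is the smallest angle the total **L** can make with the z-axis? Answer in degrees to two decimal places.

θ_min ≈ 26.57°

Angular momentum addition gives L = |l₁ − l₂|, …, l₁ + l₂.
Allowed values: L = 0, 1, 2, 3, 4.
The maximum is L = 4, with |L_tot| = ℏ√(4·5) = 2√5 ℏ.
The minimum angle with z is arccos(4/√20) ≈ 26.57°.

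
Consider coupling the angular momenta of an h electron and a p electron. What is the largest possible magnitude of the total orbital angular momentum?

L runs from |5 − 1| = 4 to 5 + 1 = 6.
L ∈ {4, 5, 6}.
The largest magnitude corresponds to L = 6: |L_tot| = ℏ√(6·7) = √42 ℏ.

|L_tot|_max = √42 ℏ ≈ 6.481ℏ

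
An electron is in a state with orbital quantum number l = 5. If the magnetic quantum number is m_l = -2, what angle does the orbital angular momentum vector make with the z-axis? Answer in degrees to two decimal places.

θ ≈ 111.42°

|L|² = l(l+1)ℏ² = 30ℏ², so |L| = √30 ℏ.
L_z = m_l ℏ = −2ℏ.
cos θ = L_z/|L| = -2/√30, so θ ≈ 111.42°.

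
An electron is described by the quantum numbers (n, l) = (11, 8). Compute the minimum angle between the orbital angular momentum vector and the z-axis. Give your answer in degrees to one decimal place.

θ_min ≈ 19.5°

|L|² = l(l+1)ℏ² = 72ℏ², so |L| = 6√2 ℏ.
The smallest angle corresponds to the largest L_z, i.e. m_l = l = 8, giving L_z = 8ℏ.
cos θ_min = 8/√72, so θ_min ≈ 19.5°.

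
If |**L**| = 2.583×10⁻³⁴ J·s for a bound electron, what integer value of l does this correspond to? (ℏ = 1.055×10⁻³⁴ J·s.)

In units of ℏ, |L| ≈ 2.448.
Set l(l+1) = 5.99; the integer solution is l = 2.

l = 2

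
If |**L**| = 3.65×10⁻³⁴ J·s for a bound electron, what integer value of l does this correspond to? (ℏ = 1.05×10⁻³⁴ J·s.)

l = 3

|L|/ℏ = (3.65×10⁻³⁴)/(1.05×10⁻³⁴) ≈ 3.476.
l(l+1) ≈ 3.476² ≈ 12.08, so l = 3.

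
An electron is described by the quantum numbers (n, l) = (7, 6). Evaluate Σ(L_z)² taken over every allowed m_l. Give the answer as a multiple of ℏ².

Σ(L_z)² = 182 ℏ²

The allowed m_l values are -6, -5, -4, -3, -2, -1, 0, 1, 2, 3, 4, 5, 6.
Summing m² from −6 to 6: Σ m_l² = 182.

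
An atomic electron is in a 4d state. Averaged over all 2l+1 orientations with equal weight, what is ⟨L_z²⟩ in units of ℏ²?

For 4d, l = 2.
m_l runs from −2 to 2, i.e. {-2, -1, 0, 1, 2}.
Average of L_z² over 5 states: 10/5 ℏ² = 2 ℏ².

⟨L_z²⟩ = 2 ℏ²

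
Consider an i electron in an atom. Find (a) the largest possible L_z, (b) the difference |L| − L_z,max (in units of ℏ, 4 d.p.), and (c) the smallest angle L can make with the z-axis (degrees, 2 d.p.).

L_z,max = 6ℏ; |L|−L_z,max ≈ 0.4807ℏ; θ_min ≈ 22.21°

An i state has l = 6.
L_z,max = lℏ = 6ℏ.
|L| − L_z,max = (√42 − 6)ℏ ≈ 0.4807ℏ.
cos θ_min = 6/√42, so θ_min ≈ 22.21°.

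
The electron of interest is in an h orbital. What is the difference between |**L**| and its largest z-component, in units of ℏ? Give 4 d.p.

For an h orbital, l = 5.
|L| = √30 ℏ ≈ 5.4772ℏ, while L_z,max = lℏ = 5ℏ.
The difference is (√30 − 5)ℏ ≈ 0.4772ℏ.

|L| − L_z,max ≈ 0.4772ℏ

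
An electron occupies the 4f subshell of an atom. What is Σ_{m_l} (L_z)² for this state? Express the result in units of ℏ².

4f means n = 4, l = 3.
The allowed m_l values are -3, -2, -1, 0, 1, 2, 3.
Summing m² from −3 to 3: Σ m_l² = 28.

Σ(L_z)² = 28 ℏ²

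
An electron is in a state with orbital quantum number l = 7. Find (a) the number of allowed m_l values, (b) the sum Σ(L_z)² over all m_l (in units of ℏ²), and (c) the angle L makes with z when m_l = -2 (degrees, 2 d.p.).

There are 2l+1 = 15 values of m_l.
Σ m_l² = 280, so Σ(L_z)² = 280 ℏ².
For m_l = -2: cos θ = -2/√56, θ ≈ 105.50°.

15 values; Σ(L_z)² = 280 ℏ²; θ(m_l=-2) ≈ 105.50°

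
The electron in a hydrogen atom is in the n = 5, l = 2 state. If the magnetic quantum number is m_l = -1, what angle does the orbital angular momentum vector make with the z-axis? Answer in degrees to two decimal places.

θ ≈ 114.09°

|L| = √(l(l+1)) ℏ = √6 ℏ.
L_z = m_l ℏ = −1ℏ.
cos θ = L_z/|L| = -1/√6, so θ ≈ 114.09°.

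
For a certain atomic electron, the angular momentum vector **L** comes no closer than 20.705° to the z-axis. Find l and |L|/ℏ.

l = 7, |L| = 2√14 ℏ ≈ 7.483ℏ

At minimum angle, m_l = l, so cos θ = l/√(l(l+1)); cos²θ = l/(l+1) = 0.8750.
Solving: l = 7.
Then |L| = ℏ√(7·8) = 2√14 ℏ.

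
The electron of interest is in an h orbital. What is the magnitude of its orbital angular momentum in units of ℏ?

For an h orbital, l = 5.
|L| = ℏ√(l(l+1)) = ℏ√(5·6) = √30 ℏ

|L| = √30 ℏ ≈ 5.477ℏ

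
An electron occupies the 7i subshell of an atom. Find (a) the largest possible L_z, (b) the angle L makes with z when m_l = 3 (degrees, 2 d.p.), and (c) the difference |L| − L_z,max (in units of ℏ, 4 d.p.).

L_z,max = 6ℏ; θ(m_l=3) ≈ 62.42°; |L|−L_z,max ≈ 0.4807ℏ

For 7i, l = 6.
L_z,max = lℏ = 6ℏ.
For m_l = 3: cos θ = 3/√42, θ ≈ 62.42°.
|L| − L_z,max = (√42 − 6)ℏ ≈ 0.4807ℏ.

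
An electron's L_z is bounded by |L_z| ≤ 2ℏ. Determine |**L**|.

|L| = √6 ℏ ≈ 2.449ℏ

Since max m_l = l, l = 2.
Then |L| = ℏ√(2·3) = √6 ℏ.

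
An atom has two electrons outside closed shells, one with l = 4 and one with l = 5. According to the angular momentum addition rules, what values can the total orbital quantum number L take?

L = 1, 2, 3, 4, 5, 6, 7, 8, 9

L runs from |4 − 5| = 1 to 4 + 5 = 9.
Allowed values: L = 1, 2, 3, 4, 5, 6, 7, 8, 9.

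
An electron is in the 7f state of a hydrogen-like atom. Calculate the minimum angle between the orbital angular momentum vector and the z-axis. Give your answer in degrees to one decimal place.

7f means n = 7, l = 3.
|L|² = l(l+1)ℏ² = 12ℏ², so |L| = 2√3 ℏ.
The smallest angle corresponds to the largest L_z, i.e. m_l = l = 3, giving L_z = 3ℏ.
cos θ_min = 3/√12, so θ_min ≈ 30.0°.

θ_min ≈ 30.0°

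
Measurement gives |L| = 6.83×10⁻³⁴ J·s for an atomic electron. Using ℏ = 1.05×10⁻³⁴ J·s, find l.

Dividing by ℏ: |L|/ℏ ≈ 6.505.
l(l+1) ≈ 6.505² ≈ 42.31, so l = 6.

l = 6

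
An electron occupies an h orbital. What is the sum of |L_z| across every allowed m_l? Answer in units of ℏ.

Σ|L_z| = 30 ℏ

An h state has l = 5.
m_l runs from −5 to 5, i.e. {-5, -4, -3, -2, -1, 0, 1, 2, 3, 4, 5}.
Σ|m_l| = 2(1+2+…+5) = 30.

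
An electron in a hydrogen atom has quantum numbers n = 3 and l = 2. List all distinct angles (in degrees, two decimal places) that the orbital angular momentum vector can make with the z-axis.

|L| = √(l(l+1)) ℏ = √6 ℏ.
cos θ = m_l/√6 for each m_l ∈ {-2, -1, 0, 1, 2}.

θ ∈ {35.26°, 65.91°, 90.00°, 114.09°, 144.74°}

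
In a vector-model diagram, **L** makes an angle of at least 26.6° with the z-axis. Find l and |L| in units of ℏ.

cos θ_min = l/√(l(l+1)) = √(l/(l+1)), so l/(l+1) = cos²(26.6°) = 0.7995.
Solving: l = 4.
Then |L| = ℏ√(4·5) = 2√5 ℏ.

l = 4, |L| = 2√5 ℏ ≈ 4.472ℏ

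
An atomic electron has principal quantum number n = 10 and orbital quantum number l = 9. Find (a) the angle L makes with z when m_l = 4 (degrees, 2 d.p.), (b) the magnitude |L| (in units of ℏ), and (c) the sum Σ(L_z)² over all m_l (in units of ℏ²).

θ(m_l=4) ≈ 65.06°; |L| = 3√10 ℏ ≈ 9.487ℏ; Σ(L_z)² = 570 ℏ²

For m_l = 4: cos θ = 4/√90, θ ≈ 65.06°.
|L| = ℏ√(9·10) = 3√10 ℏ ≈ 9.487ℏ.
Σ m_l² = 570, so Σ(L_z)² = 570 ℏ².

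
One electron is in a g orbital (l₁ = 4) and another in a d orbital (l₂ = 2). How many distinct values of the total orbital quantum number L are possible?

Angular momentum addition gives L = |l₁ − l₂|, …, l₁ + l₂.
So L can be 2, 3, 4, 5, 6.
That is 5 values.

5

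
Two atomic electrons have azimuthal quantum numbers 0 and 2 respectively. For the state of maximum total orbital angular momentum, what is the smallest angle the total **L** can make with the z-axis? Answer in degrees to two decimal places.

L runs from |0 − 2| = 2 to 0 + 2 = 2.
L ∈ {2}.
The maximum is L = 2, with |L_tot| = ℏ√(2·3) = √6 ℏ.
The minimum angle with z is arccos(2/√6) ≈ 35.26°.

θ_min ≈ 35.26°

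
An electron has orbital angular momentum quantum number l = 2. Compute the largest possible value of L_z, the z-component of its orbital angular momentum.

L_z,max = 2ℏ

L_z = m_l ℏ with m_l ∈ {−2, …, 2}; the maximum is m_l = 2.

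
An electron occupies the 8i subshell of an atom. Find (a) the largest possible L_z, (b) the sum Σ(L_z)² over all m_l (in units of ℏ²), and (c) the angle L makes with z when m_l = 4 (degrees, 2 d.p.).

L_z,max = 6ℏ; Σ(L_z)² = 182 ℏ²; θ(m_l=4) ≈ 51.89°

For 8i, l = 6.
L_z,max = lℏ = 6ℏ.
Σ m_l² = 182, so Σ(L_z)² = 182 ℏ².
For m_l = 4: cos θ = 4/√42, θ ≈ 51.89°.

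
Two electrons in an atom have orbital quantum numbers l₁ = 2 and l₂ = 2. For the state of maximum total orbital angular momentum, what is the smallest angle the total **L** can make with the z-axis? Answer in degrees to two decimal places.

θ_min ≈ 26.57°

The total orbital quantum number L ranges from |l₁ − l₂| to l₁ + l₂ in integer steps.
Allowed values: L = 0, 1, 2, 3, 4.
The maximum is L = 4, with |L_tot| = ℏ√(4·5) = 2√5 ℏ.
The minimum angle with z is arccos(4/√20) ≈ 26.57°.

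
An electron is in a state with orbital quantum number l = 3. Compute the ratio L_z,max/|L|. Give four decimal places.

|L| = 2√3 ℏ ≈ 3.4641ℏ, while L_z,max = lℏ = 3ℏ.
L_z,max/|L| = 3/√12 = 0.8660.

L_z,max/|L| = 0.8660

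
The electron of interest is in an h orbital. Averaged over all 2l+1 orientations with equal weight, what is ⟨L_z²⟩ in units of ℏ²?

The letter h corresponds to l = 5.
The allowed m_l values are -5, -4, -3, -2, -1, 0, 1, 2, 3, 4, 5.
⟨L_z²⟩ = ℏ²·l(l+1)/3 = 10ℏ².

⟨L_z²⟩ = 10 ℏ²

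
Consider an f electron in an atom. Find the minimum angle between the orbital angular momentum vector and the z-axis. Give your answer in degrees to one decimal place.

The letter f corresponds to l = 3.
|L| = √(l(l+1)) ℏ = 2√3 ℏ.
The smallest angle corresponds to the largest L_z, i.e. m_l = l = 3, giving L_z = 3ℏ.
cos θ_min = 3/√12, so θ_min ≈ 30.0°.

θ_min ≈ 30.0°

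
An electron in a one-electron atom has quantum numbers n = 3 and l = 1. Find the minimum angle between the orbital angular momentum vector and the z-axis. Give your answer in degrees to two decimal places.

|L| = √(l(l+1)) ℏ = √2 ℏ.
The smallest angle corresponds to the largest L_z, i.e. m_l = l = 1, giving L_z = 1ℏ.
cos θ_min = 1/√2, so θ_min ≈ 45.00°.

θ_min ≈ 45.00°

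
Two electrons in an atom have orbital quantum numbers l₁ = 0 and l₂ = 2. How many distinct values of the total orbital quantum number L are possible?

Angular momentum addition gives L = |l₁ − l₂|, …, l₁ + l₂.
So L can be 2.
That is 1 value.

1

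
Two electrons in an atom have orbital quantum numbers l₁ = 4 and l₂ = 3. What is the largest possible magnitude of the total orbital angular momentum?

|L_tot|_max = 2√14 ℏ ≈ 7.483ℏ

L runs from |4 − 3| = 1 to 4 + 3 = 7.
Allowed values: L = 1, 2, 3, 4, 5, 6, 7.
The largest magnitude corresponds to L = 7: |L_tot| = ℏ√(7·8) = 2√14 ℏ.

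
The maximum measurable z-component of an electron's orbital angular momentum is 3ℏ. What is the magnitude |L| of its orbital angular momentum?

|L| = 2√3 ℏ ≈ 3.464ℏ

L_z,max = lℏ, so l = 3.
|L| = √(l(l+1)) ℏ = 2√3 ℏ.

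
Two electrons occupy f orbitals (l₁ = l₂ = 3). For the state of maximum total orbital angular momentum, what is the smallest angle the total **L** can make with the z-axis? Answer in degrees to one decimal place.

Angular momentum addition gives L = |l₁ − l₂|, …, l₁ + l₂.
Allowed values: L = 0, 1, 2, 3, 4, 5, 6.
The maximum is L = 6, with |L_tot| = ℏ√(6·7) = √42 ℏ.
The minimum angle with z is arccos(6/√42) ≈ 22.2°.

θ_min ≈ 22.2°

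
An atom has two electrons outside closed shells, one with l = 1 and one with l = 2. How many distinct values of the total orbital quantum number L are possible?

L runs from |1 − 2| = 1 to 1 + 2 = 3.
L ∈ {1, 2, 3}.
That is 3 values.

3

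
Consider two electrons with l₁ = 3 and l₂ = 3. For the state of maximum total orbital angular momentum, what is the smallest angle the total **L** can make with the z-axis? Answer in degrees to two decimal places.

θ_min ≈ 22.21°

Angular momentum addition gives L = |l₁ − l₂|, …, l₁ + l₂.
Allowed values: L = 0, 1, 2, 3, 4, 5, 6.
The maximum is L = 6, with |L_tot| = ℏ√(6·7) = √42 ℏ.
The minimum angle with z is arccos(6/√42) ≈ 22.21°.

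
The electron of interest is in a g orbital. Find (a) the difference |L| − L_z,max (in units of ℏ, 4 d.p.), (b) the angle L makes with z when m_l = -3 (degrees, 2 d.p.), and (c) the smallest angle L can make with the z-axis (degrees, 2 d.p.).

The letter g corresponds to l = 4.
|L| − L_z,max = (2√5 − 4)ℏ ≈ 0.4721ℏ.
For m_l = -3: cos θ = -3/√20, θ ≈ 132.13°.
cos θ_min = 4/√20, so θ_min ≈ 26.57°.

|L|−L_z,max ≈ 0.4721ℏ; θ(m_l=-3) ≈ 132.13°; θ_min ≈ 26.57°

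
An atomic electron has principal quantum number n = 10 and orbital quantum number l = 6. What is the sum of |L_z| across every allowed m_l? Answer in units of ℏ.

Σ|L_z| = 42 ℏ

m_l runs from −6 to 6, i.e. {-6, -5, -4, -3, -2, -1, 0, 1, 2, 3, 4, 5, 6}.
Σ|m_l| = 2·6(6+1)/2 = 42.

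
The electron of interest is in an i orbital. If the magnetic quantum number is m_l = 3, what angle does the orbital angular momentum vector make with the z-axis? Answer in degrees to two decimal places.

θ ≈ 62.42°

For an i orbital, l = 6.
|L| = ℏ√(l(l+1)) = √42 ℏ.
L_z = m_l ℏ = 3ℏ.
cos θ = L_z/|L| = 3/√42, so θ ≈ 62.42°.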